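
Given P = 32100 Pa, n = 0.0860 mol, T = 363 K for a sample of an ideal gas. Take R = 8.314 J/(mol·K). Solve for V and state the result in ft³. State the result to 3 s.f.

Rearranging: V = nRT/P.
P = 32100 Pa; n = 0.0860 mol; T = 363 K; R = 8.314 J/(mol·K).
V = 0.008086 m³
0.008086 m³ × (1 ft³ / 0.02832 m³) = 0.2855 ft³

0.286 ft³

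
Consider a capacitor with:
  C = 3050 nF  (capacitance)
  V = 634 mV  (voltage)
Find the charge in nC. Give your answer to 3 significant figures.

1930 nC

Rearranging C = Q/V for Q: Q = CV.
C = 3050 nF = 3.050×10^-6 F; V = 634 mV = 0.6340 V.
Q = 1.934×10^-6 C  (the unit combination reduces to A·s = C)
1.934×10^-6 C × (1 nC / 1.000×10^-9 C) = 1934 nC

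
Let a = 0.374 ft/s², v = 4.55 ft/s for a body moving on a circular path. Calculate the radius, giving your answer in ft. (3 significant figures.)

Rearranging: r = v²/a.
a = 0.374 ft/s² = 0.1140 m/s²; v = 4.55 ft/s = 1.387 m/s.
r = 16.87 m
16.87 m × (1 ft / 0.3048 m) = 55.35 ft

55.4 ft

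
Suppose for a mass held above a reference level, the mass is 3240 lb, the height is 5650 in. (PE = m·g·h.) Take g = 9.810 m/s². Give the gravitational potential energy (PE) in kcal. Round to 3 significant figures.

PE is given directly by: PE = mgh.
m = 3240 lb = 1470 kg; h = 5650 in = 143.5 m; g = 9.810 m/s².
PE = 2.069×10^6 J
2.069×10^6 J × (1 kcal / 4184 J) = 494.5 kcal

495 kcal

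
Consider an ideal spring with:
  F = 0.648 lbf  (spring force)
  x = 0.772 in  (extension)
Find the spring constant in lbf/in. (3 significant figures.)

0.839 lbf/in

From Hooke's law: k = F/x.
F = 0.648 lbf = 2.882 N; x = 0.772 in = 0.01961 m.
k = 147.0 N/m
147.0 N/m × (1 lbf/in / 175.1 N/m) = 0.8394 lbf/in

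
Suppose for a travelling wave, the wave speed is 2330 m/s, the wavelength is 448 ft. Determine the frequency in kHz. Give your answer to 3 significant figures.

0.0171 kHz

Solving v = f·λ for f: f = v/λ.
v = 2330 m/s; λ = 448 ft = 136.6 m.
f = 17.06 Hz
17.06 Hz × (1 kHz / 1000 Hz) = 0.01706 kHz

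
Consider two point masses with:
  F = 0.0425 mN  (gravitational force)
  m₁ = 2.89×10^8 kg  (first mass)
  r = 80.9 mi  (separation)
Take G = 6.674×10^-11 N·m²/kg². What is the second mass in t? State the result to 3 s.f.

From Newton's law of gravitation: m₂ = F·r²/(G·m₁).
F = 0.0425 mN = 4.250×10^-5 N; m₁ = 2.89×10^8 kg; r = 80.9 mi = 1.302×10^5 m; G = 6.674×10^-11 N·m²/kg².
m₂ = 3.735×10^7 kg
3.735×10^7 kg × (1 t / 1000 kg) = 37351 t

37400 t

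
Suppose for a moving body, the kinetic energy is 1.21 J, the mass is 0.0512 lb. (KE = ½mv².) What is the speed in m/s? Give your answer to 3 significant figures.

Rearranging: v = √(2·KE/m).
KE = 1.21 J; m = 0.0512 lb = 0.02322 kg.
v = 10.21 m/s

10.2 m/s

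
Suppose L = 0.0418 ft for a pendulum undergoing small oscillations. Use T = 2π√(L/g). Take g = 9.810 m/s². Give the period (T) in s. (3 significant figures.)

Directly: T = 2π√(L/g).
L = 0.0418 ft = 0.01274 m; g = 9.810 m/s².
T = 0.2264 s

0.226 s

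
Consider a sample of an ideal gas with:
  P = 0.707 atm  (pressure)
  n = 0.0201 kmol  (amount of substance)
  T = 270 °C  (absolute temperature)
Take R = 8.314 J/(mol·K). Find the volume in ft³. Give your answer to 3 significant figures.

Rearranging: V = nRT/P.
P = 0.707 atm = 71637 Pa; n = 0.0201 kmol = 20.10 mol; T = 270 °C = 543.1 K; R = 8.314 J/(mol·K).
V = 1.267 m³
1.267 m³ × (1 ft³ / 0.02832 m³) = 44.75 ft³

44.7 ft³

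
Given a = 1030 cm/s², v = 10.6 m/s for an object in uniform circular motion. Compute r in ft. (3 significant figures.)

Solving a = v²/r for r: r = v²/a.
a = 1030 cm/s² = 10.30 m/s²; v = 10.6 m/s.
r = 10.91 m
10.91 m × (1 ft / 0.3048 m) = 35.79 ft

35.8 ft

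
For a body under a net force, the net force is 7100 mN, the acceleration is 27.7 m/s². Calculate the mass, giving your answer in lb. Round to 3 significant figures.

From Newton's second law: m = F/a.
F = 7100 mN = 7.100 N; a = 27.7 m/s².
m = 0.2563 kg
0.2563 kg × (1 lb / 0.4536 kg) = 0.5651 lb

0.565 lb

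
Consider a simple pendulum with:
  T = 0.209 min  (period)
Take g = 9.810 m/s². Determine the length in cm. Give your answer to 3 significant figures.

3910 cm

Rearranging T = 2π√(L/g) for L: L = g·(T/2π)².
T = 0.209 min = 12.54 s; g = 9.810 m/s².
L = 39.08 m
39.08 m × (1 cm / 0.01000 m) = 3908 cm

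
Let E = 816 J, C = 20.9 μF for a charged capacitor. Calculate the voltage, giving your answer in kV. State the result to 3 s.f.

8.84 kV

Rearranging: V = √(2E/C).
E = 816 J; C = 20.9 μF = 2.090×10^-5 F.
V = 8837 V
8837 V × (1 kV / 1000 V) = 8.837 kV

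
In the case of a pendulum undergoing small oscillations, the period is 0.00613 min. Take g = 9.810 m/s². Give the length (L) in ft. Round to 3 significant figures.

Rearranging: L = g·(T/2π)².
T = 0.00613 min = 0.3678 s; g = 9.810 m/s².
L = 0.03361 m
0.03361 m × (1 ft / 0.3048 m) = 0.1103 ft

0.110 ft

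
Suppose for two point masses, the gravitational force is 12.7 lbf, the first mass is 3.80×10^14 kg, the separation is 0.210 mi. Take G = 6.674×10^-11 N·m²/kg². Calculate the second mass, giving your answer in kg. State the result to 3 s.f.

From Newton's law of gravitation: m₂ = F·r²/(G·m₁).
F = 12.7 lbf = 56.49 N; m₁ = 3.80×10^14 kg; r = 0.210 mi = 338.0 m; G = 6.674×10^-11 N·m²/kg².
m₂ = 254.4 kg

254 kg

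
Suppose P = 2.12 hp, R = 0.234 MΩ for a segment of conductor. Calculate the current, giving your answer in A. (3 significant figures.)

0.0822 A

Rearranging: I = √(P/R).
P = 2.12 hp = 1581 W; R = 0.234 MΩ = 2.340×10^5 Ω.
I = 0.08219 A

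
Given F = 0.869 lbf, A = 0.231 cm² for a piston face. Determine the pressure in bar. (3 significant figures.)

P is given directly by: P = F/A.
F = 0.869 lbf = 3.866 N; A = 0.231 cm² = 2.310×10^-5 m².
P = 1.673×10^5 Pa
1.673×10^5 Pa × (1 bar / 1.000×10^5 Pa) = 1.673 bar

1.67 bar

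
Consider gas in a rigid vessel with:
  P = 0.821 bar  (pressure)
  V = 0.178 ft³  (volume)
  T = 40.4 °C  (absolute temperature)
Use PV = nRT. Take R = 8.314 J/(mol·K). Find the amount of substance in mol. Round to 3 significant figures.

Rearranging: n = PV/(RT).
P = 0.821 bar = 82100 Pa; V = 0.178 ft³ = 0.005040 m³; T = 40.4 °C = 313.5 K; R = 8.314 J/(mol·K).
n = 0.1587 mol

0.159 mol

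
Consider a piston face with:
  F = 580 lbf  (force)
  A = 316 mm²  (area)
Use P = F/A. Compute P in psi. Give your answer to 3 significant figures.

P is given directly by: P = F/A.
F = 580 lbf = 2580 N; A = 316 mm² = 3.160×10^-4 m².
P = 8.164×10^6 Pa
8.164×10^6 Pa × (1 psi / 6895 Pa) = 1184 psi

1180 psi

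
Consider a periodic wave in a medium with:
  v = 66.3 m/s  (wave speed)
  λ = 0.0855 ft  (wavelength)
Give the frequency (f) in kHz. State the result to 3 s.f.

Rearranging v = f·λ for f: f = v/λ.
v = 66.3 m/s; λ = 0.0855 ft = 0.02606 m.
f = 2544 Hz
2544 Hz × (1 kHz / 1000 Hz) = 2.544 kHz

2.54 kHz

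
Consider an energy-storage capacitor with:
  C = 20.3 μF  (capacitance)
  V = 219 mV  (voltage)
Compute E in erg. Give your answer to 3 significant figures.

4.87 erg

E is given directly by: E = ½CV².
C = 20.3 μF = 2.030×10^-5 F; V = 219 mV = 0.2190 V.
E = 4.868×10^-7 J
4.868×10^-7 J × (1 erg / 1.000×10^-7 J) = 4.868 erg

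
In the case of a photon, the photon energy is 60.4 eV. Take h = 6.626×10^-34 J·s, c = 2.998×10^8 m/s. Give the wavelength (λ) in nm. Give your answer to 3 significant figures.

Rearranging: λ = hc/E.
E = 60.4 eV = 9.677×10^-18 J; h = 6.626×10^-34 J·s; c = 2.998×10^8 m/s.
λ = 2.053×10^-8 m
2.053×10^-8 m × (1 nm / 1.000×10^-9 m) = 20.53 nm

20.5 nm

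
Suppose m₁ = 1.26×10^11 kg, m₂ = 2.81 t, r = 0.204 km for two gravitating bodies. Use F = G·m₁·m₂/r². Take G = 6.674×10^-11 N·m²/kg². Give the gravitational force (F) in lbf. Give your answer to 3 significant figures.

Directly: F = Gm₁m₂/r².
m₁ = 1.26×10^11 kg; m₂ = 2.81 t = 2810 kg; r = 0.204 km = 204.0 m; G = 6.674×10^-11 N·m²/kg².
F = 0.5678 N
0.5678 N × (1 lbf / 4.448 N) = 0.1276 lbf

0.128 lbf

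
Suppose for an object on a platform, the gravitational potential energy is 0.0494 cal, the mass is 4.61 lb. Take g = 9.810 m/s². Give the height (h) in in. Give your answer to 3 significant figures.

Rearranging PE = m·g·h for h: h = PE/(m·g).
PE = 0.0494 cal = 0.2067 J; m = 4.61 lb = 2.091 kg; g = 9.810 m/s².
h = 0.01008 m
0.01008 m × (1 in / 0.02540 m) = 0.3967 in

0.397 in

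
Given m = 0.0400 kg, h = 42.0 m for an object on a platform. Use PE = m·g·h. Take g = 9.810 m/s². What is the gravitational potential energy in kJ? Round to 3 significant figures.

PE is given directly by: PE = mgh.
m = 0.0400 kg; h = 42.0 m; g = 9.810 m/s².
PE = 16.48 J
16.48 J × (1 kJ / 1000 J) = 0.01648 kJ

0.0165 kJ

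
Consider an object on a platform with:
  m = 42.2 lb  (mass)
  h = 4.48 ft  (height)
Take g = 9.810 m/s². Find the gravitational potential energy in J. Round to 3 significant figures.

256 J

Directly: PE = mgh.
m = 42.2 lb = 19.14 kg; h = 4.48 ft = 1.366 m; g = 9.810 m/s².
PE = 256.4 J  (the unit combination reduces to kg·m²/s² = J)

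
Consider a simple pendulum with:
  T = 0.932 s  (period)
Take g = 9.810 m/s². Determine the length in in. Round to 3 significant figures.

Rearranging: L = g·(T/2π)².
T = 0.932 s; g = 9.810 m/s².
L = 0.2158 m
0.2158 m × (1 in / 0.02540 m) = 8.498 in

8.50 in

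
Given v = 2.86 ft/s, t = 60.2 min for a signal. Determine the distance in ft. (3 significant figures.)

Rearranging v = d/t for d: d = v·t.
v = 2.86 ft/s = 0.8717 m/s; t = 60.2 min = 3612 s.
d = 3149 m
3149 m × (1 ft / 0.3048 m) = 10330 ft

10300 ft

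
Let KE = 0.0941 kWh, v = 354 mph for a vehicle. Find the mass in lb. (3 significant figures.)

Solving KE = ½mv² for m: m = 2·KE/v².
KE = 0.0941 kWh = 3.388×10^5 J; v = 354 mph = 158.3 m/s.
m = 27.05 kg
27.05 kg × (1 lb / 0.4536 kg) = 59.64 lb

59.6 lb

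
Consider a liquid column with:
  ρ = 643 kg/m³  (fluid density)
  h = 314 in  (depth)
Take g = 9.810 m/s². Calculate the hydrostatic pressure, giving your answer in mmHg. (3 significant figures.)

Directly: P = ρgh.
ρ = 643 kg/m³; h = 314 in = 7.976 m; g = 9.810 m/s².
P = 50309 Pa  (the unit combination reduces to kg/(m·s²) = Pa)
50309 Pa × (1 mmHg / 133.3 Pa) = 377.3 mmHg

377 mmHg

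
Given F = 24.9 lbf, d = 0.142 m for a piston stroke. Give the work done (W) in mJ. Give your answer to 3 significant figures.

15700 mJ

W is given directly by: W = F·d.
F = 24.9 lbf = 110.8 N; d = 0.142 m.
W = 15.73 J  (the unit combination reduces to kg·m²/s² = J)
15.73 J × (1 mJ / 0.001000 J) = 15728 mJ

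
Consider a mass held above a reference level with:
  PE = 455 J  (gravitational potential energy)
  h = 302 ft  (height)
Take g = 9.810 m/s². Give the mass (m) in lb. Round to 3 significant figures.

1.11 lb

Rearranging PE = m·g·h for m: m = PE/(g·h).
PE = 455 J; h = 302 ft = 92.05 m; g = 9.810 m/s².
m = 0.5039 kg
0.5039 kg × (1 lb / 0.4536 kg) = 1.111 lb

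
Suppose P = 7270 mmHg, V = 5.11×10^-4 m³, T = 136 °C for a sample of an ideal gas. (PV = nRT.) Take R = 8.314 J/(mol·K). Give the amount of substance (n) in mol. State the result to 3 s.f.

From the ideal-gas law: n = PV/(RT).
P = 7270 mmHg = 9.693×10^5 Pa; V = 5.11×10^-4 m³; T = 136 °C = 409.1 K; R = 8.314 J/(mol·K).
n = 0.1456 mol

0.146 mol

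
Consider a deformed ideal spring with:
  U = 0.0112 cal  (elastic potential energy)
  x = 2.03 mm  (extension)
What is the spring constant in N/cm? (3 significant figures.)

Solving U = ½k·x² for k: k = 2U/x².
U = 0.0112 cal = 0.04686 J; x = 2.03 mm = 0.002030 m.
k = 22743 N/m
22743 N/m × (1 N/cm / 100.0 N/m) = 227.4 N/cm

227 N/cm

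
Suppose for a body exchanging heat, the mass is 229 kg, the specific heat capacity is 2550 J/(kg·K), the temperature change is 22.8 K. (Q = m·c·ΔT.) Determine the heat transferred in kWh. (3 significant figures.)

Q is given directly by: Q = mcΔT.
m = 229 kg; c = 2550 J/(kg·K); ΔT = 22.8 K.
Q = 1.331×10^7 J
1.331×10^7 J × (1 kWh / 3.600×10^6 J) = 3.698 kWh

3.70 kWh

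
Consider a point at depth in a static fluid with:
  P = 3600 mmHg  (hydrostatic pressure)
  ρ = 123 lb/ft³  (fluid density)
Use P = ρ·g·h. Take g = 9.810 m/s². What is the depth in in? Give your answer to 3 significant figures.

978 in

Solving P = ρ·g·h for h: h = P/(ρ·g).
P = 3600 mmHg = 4.800×10^5 Pa; ρ = 123 lb/ft³ = 1970 kg/m³; g = 9.810 m/s².
h = 24.83 m
24.83 m × (1 in / 0.02540 m) = 977.6 in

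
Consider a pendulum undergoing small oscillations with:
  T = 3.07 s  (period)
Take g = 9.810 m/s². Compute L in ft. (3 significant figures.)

Solving T = 2π√(L/g) for L: L = g·(T/2π)².
T = 3.07 s; g = 9.810 m/s².
L = 2.342 m
2.342 m × (1 ft / 0.3048 m) = 7.684 ft

7.68 ft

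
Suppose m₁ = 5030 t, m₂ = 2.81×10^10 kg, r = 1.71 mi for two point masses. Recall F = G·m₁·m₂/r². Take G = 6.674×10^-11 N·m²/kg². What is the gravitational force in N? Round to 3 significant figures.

F is given directly by: F = Gm₁m₂/r².
m₁ = 5030 t = 5.030×10^6 kg; m₂ = 2.81×10^10 kg; r = 1.71 mi = 2752 m; G = 6.674×10^-11 N·m²/kg².
F = 1.246 N

1.25 N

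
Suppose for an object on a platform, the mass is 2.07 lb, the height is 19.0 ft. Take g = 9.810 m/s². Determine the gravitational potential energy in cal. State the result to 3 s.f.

Directly: PE = mgh.
m = 2.07 lb = 0.9389 kg; h = 19.0 ft = 5.791 m; g = 9.810 m/s².
PE = 53.34 J
53.34 J × (1 cal / 4.184 J) = 12.75 cal

12.7 cal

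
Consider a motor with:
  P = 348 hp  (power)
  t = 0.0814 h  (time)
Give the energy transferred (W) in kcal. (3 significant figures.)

Rearranging: W = P·t.
P = 348 hp = 2.595×10^5 W; t = 0.0814 h = 293.0 s.
W = 7.604×10^7 J
7.604×10^7 J × (1 kcal / 4184 J) = 18175 kcal

18200 kcal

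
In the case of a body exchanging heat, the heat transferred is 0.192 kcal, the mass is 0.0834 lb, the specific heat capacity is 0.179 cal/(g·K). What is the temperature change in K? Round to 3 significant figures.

Solving Q = m·c·ΔT for ΔT: ΔT = Q/(m·c).
Q = 0.192 kcal = 803.3 J; m = 0.0834 lb = 0.03783 kg; c = 0.179 cal/(g·K) = 748.9 J/(kg·K).
ΔT = 28.35 K

28.4 K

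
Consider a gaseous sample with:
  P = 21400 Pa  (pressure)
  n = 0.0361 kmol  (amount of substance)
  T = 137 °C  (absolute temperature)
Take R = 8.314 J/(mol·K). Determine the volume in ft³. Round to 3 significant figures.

203 ft³

Rearranging PV = nRT for V: V = nRT/P.
P = 21400 Pa; n = 0.0361 kmol = 36.10 mol; T = 137 °C = 410.1 K; R = 8.314 J/(mol·K).
V = 5.752 m³
5.752 m³ × (1 ft³ / 0.02832 m³) = 203.1 ft³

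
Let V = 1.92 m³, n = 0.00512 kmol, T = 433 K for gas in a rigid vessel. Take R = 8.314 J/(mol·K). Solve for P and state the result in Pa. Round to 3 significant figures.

9600 Pa

From the ideal-gas law: P = nRT/V.
V = 1.92 m³; n = 0.00512 kmol = 5.120 mol; T = 433 K; R = 8.314 J/(mol·K).
P = 9600 Pa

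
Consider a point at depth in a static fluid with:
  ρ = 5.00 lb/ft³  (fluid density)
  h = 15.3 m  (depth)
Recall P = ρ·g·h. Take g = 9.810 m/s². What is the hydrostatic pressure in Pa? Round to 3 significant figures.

12000 Pa

Directly: P = ρgh.
ρ = 5.00 lb/ft³ = 80.09 kg/m³; h = 15.3 m; g = 9.810 m/s².
P = 12021 Pa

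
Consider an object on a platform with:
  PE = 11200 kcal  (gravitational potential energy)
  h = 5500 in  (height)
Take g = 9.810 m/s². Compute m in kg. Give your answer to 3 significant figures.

34200 kg

Solving PE = m·g·h for m: m = PE/(g·h).
PE = 11200 kcal = 4.686×10^7 J; h = 5500 in = 139.7 m; g = 9.810 m/s².
m = 34194 kg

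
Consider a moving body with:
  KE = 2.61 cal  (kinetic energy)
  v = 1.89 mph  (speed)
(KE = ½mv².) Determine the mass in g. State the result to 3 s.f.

Rearranging KE = ½mv² for m: m = 2·KE/v².
KE = 2.61 cal = 10.92 J; v = 1.89 mph = 0.8449 m/s.
m = 30.59 kg
30.59 kg × (1 g / 0.001000 kg) = 30595 g

30600 g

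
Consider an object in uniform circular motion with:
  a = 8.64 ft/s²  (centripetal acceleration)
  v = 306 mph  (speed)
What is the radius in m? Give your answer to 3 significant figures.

Rearranging a = v²/r for r: r = v²/a.
a = 8.64 ft/s² = 2.633 m/s²; v = 306 mph = 136.8 m/s.
r = 7106 m

7110 m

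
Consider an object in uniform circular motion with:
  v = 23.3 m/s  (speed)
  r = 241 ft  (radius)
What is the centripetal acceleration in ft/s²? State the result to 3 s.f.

24.2 ft/s²

Directly: a = v²/r.
v = 23.3 m/s; r = 241 ft = 73.46 m.
a = 7.391 m/s²
7.391 m/s² × (1 ft/s² / 0.3048 m/s²) = 24.25 ft/s²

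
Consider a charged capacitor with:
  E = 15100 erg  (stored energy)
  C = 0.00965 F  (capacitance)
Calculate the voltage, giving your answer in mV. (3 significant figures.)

Solving E = ½C·V² for V: V = √(2E/C).
E = 15100 erg = 0.001510 J; C = 0.00965 F.
V = 0.5594 V  (the unit combination reduces to kg·m²/(A·s³) = V)
0.5594 V × (1 mV / 0.001000 V) = 559.4 mV

559 mV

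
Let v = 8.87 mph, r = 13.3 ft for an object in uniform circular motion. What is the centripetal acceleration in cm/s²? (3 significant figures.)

a is given directly by: a = v²/r.
v = 8.87 mph = 3.965 m/s; r = 13.3 ft = 4.054 m.
a = 3.879 m/s²
3.879 m/s² × (1 cm/s² / 0.01000 m/s²) = 387.9 cm/s²

388 cm/s²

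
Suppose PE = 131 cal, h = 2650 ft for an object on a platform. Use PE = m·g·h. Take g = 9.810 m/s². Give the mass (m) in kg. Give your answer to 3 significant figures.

Rearranging PE = m·g·h for m: m = PE/(g·h).
PE = 131 cal = 548.1 J; h = 2650 ft = 807.7 m; g = 9.810 m/s².
m = 0.06917 kg

0.0692 kg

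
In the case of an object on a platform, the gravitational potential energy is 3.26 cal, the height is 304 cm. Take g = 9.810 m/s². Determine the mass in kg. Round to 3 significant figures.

0.457 kg

Rearranging PE = m·g·h for m: m = PE/(g·h).
PE = 3.26 cal = 13.64 J; h = 304 cm = 3.040 m; g = 9.810 m/s².
m = 0.4574 kg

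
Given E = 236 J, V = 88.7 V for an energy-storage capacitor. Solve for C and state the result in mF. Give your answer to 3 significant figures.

Rearranging: C = 2E/V².
E = 236 J; V = 88.7 V.
C = 0.05999 F
0.05999 F × (1 mF / 0.001000 F) = 59.99 mF

60.0 mF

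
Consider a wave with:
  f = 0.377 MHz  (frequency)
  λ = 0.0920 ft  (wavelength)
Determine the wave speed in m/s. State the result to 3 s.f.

10600 m/s

v is given directly by: v = fλ.
f = 0.377 MHz = 3.770×10^5 Hz; λ = 0.0920 ft = 0.02804 m.
v = 10572 m/s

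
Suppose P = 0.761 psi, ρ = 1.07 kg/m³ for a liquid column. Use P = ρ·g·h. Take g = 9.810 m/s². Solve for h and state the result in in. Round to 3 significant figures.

19700 in

Rearranging: h = P/(ρ·g).
P = 0.761 psi = 5247 Pa; ρ = 1.07 kg/m³; g = 9.810 m/s².
h = 499.9 m
499.9 m × (1 in / 0.02540 m) = 19680 in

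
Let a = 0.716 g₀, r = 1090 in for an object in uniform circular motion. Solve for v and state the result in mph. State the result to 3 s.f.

Rearranging a = v²/r for v: v = √(a·r).
a = 0.716 g₀ = 7.022 m/s²; r = 1090 in = 27.69 m.
v = 13.94 m/s
13.94 m/s × (1 mph / 0.4470 m/s) = 31.19 mph

31.2 mph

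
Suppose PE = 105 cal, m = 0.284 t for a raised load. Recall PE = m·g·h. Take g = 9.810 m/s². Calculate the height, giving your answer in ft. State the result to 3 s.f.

Rearranging PE = m·g·h for h: h = PE/(m·g).
PE = 105 cal = 439.3 J; m = 0.284 t = 284.0 kg; g = 9.810 m/s².
h = 0.1577 m
0.1577 m × (1 ft / 0.3048 m) = 0.5173 ft

0.517 ft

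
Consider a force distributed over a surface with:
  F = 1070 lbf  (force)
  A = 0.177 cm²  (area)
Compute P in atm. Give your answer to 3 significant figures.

P is given directly by: P = F/A.
F = 1070 lbf = 4760 N; A = 0.177 cm² = 1.770×10^-5 m².
P = 2.689×10^8 Pa
2.689×10^8 Pa × (1 atm / 1.013×10^5 Pa) = 2654 atm

2650 atm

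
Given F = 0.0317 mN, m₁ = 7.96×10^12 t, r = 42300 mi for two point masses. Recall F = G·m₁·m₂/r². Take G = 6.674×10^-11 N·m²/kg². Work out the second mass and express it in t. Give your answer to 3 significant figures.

277 t

From Newton's law of gravitation: m₂ = F·r²/(G·m₁).
F = 0.0317 mN = 3.170×10^-5 N; m₁ = 7.96×10^12 t = 7.960×10^15 kg; r = 42300 mi = 6.808×10^7 m; G = 6.674×10^-11 N·m²/kg².
m₂ = 2.765×10^5 kg
2.765×10^5 kg × (1 t / 1000 kg) = 276.5 t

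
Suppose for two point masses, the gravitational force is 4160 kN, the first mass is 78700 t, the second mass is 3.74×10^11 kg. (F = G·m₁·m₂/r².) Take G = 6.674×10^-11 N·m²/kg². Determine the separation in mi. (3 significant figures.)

Solving F = G·m₁·m₂/r² for r: r = √(G·m₁m₂/F).
F = 4160 kN = 4.160×10^6 N; m₁ = 78700 t = 7.870×10^7 kg; m₂ = 3.74×10^11 kg; G = 6.674×10^-11 N·m²/kg².
r = 21.73 m
21.73 m × (1 mi / 1609 m) = 0.01350 mi

0.0135 mi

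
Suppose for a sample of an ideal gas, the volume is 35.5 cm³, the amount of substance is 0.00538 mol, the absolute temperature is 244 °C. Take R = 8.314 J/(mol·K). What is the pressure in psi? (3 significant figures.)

94.5 psi

From the ideal-gas law: P = nRT/V.
V = 35.5 cm³ = 3.550×10^-5 m³; n = 0.00538 mol; T = 244 °C = 517.1 K; R = 8.314 J/(mol·K).
P = 6.516×10^5 Pa
6.516×10^5 Pa × (1 psi / 6895 Pa) = 94.51 psi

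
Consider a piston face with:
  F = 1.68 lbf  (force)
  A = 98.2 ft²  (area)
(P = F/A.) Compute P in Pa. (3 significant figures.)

Directly: P = F/A.
F = 1.68 lbf = 7.473 N; A = 98.2 ft² = 9.123 m².
P = 0.8191 Pa  (the unit combination reduces to kg/(m·s²) = Pa)

0.819 Pa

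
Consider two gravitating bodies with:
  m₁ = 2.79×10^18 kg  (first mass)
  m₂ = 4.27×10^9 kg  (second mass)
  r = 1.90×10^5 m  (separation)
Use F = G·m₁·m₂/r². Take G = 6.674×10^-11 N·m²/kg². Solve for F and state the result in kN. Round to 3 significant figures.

22000 kN

From Newton's law of gravitation: F = Gm₁m₂/r².
m₁ = 2.79×10^18 kg; m₂ = 4.27×10^9 kg; r = 1.90×10^5 m; G = 6.674×10^-11 N·m²/kg².
F = 2.202×10^7 N  (the unit combination reduces to kg·m/s² = N)
2.202×10^7 N × (1 kN / 1000 N) = 22025 kN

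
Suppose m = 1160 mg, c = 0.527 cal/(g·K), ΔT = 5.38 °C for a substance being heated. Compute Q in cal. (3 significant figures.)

3.29 cal

Directly: Q = mcΔT.
m = 1160 mg = 0.001160 kg; c = 0.527 cal/(g·K) = 2205 J/(kg·K); ΔT = 5.38 °C = 5.380 K.
Q = 13.76 J  (the unit combination reduces to kg·m²/s² = J)
13.76 J × (1 cal / 4.184 J) = 3.289 cal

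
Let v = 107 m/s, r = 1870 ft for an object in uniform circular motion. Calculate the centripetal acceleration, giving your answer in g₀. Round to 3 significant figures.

2.05 g₀

Directly: a = v²/r.
v = 107 m/s; r = 1870 ft = 570.0 m.
a = 20.09 m/s²
20.09 m/s² × (1 g₀ / 9.807 m/s²) = 2.048 g₀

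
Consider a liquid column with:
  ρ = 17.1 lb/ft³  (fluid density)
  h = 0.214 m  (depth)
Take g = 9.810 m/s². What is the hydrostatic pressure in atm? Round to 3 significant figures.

Directly: P = ρgh.
ρ = 17.1 lb/ft³ = 273.9 kg/m³; h = 0.214 m; g = 9.810 m/s².
P = 575.0 Pa
575.0 Pa × (1 atm / 1.013×10^5 Pa) = 0.005675 atm

0.00568 atm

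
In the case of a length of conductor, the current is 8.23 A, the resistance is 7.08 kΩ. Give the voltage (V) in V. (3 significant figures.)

58300 V

V is given directly by: V = IR.
I = 8.23 A; R = 7.08 kΩ = 7080 Ω.
V = 58268 V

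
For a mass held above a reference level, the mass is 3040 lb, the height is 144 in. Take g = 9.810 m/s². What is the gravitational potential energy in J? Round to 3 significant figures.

Directly: PE = mgh.
m = 3040 lb = 1379 kg; h = 144 in = 3.658 m; g = 9.810 m/s².
PE = 49477 J

49500 J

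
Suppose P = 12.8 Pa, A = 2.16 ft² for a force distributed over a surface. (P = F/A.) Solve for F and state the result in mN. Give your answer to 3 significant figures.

Solving P = F/A for F: F = P·A.
P = 12.8 Pa; A = 2.16 ft² = 0.2007 m².
F = 2.569 N  (the unit combination reduces to kg·m/s² = N)
2.569 N × (1 mN / 0.001000 N) = 2569 mN

2570 mN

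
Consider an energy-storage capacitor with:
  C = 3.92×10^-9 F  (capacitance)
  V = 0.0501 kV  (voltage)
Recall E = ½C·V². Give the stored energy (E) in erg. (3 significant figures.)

49.2 erg

E is given directly by: E = ½CV².
C = 3.92×10^-9 F; V = 0.0501 kV = 50.10 V.
E = 4.920×10^-6 J
4.920×10^-6 J × (1 erg / 1.000×10^-7 J) = 49.20 erg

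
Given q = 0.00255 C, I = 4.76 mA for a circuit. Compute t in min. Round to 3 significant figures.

Solving q = I·t for t: t = q/I.
q = 0.00255 C; I = 4.76 mA = 0.004760 A.
t = 0.5357 s
0.5357 s × (1 min / 60.00 s) = 0.008929 min

0.00893 min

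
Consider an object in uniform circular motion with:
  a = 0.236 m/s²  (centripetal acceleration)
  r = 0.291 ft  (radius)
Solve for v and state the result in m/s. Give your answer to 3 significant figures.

Rearranging a = v²/r for v: v = √(a·r).
a = 0.236 m/s²; r = 0.291 ft = 0.08870 m.
v = 0.1447 m/s

0.145 m/s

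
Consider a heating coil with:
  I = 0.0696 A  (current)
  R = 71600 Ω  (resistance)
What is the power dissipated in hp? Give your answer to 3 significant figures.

P is given directly by: P = I²R.
I = 0.0696 A; R = 71600 Ω.
P = 346.8 W  (the unit combination reduces to kg·m²/s³ = W)
346.8 W × (1 hp / 745.7 W) = 0.4651 hp

0.465 hp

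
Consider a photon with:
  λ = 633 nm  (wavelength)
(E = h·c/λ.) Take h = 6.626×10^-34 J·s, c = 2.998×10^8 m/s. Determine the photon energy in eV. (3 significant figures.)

E is given directly by: E = hc/λ.
λ = 633 nm = 6.330×10^-7 m; h = 6.626×10^-34 J·s; c = 2.998×10^8 m/s.
E = 3.138×10^-19 J
3.138×10^-19 J × (1 eV / 1.602×10^-19 J) = 1.959 eV

1.96 eV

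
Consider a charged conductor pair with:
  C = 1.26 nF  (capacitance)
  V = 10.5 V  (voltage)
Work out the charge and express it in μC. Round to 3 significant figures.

Solving C = Q/V for Q: Q = CV.
C = 1.26 nF = 1.260×10^-9 F; V = 10.5 V.
Q = 1.323×10^-8 C
1.323×10^-8 C × (1 μC / 1.000×10^-6 C) = 0.01323 μC

0.0132 μC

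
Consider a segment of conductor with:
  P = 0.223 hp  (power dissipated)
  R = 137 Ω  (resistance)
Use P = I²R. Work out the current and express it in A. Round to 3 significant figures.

Rearranging P = I²R for I: I = √(P/R).
P = 0.223 hp = 166.3 W; R = 137 Ω.
I = 1.102 A

1.10 A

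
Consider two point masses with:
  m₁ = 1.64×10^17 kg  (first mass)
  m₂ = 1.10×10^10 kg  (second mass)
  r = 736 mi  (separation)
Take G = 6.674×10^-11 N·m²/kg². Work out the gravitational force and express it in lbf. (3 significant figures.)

19300 lbf

Directly: F = Gm₁m₂/r².
m₁ = 1.64×10^17 kg; m₂ = 1.10×10^10 kg; r = 736 mi = 1.184×10^6 m; G = 6.674×10^-11 N·m²/kg².
F = 85816 N
85816 N × (1 lbf / 4.448 N) = 19292 lbf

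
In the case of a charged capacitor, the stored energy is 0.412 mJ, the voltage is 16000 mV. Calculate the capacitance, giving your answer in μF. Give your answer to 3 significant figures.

3.22 μF

Solving E = ½C·V² for C: C = 2E/V².
E = 0.412 mJ = 4.120×10^-4 J; V = 16000 mV = 16.00 V.
C = 3.219×10^-6 F
3.219×10^-6 F × (1 μF / 1.000×10^-6 F) = 3.219 μF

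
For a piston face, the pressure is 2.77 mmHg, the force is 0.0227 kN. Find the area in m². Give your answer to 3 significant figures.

0.0615 m²

Rearranging P = F/A for A: A = F/P.
P = 2.77 mmHg = 369.3 Pa; F = 0.0227 kN = 22.70 N.
A = 0.06147 m²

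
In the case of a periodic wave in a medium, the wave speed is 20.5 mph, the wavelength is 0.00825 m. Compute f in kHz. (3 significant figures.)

1.11 kHz

Rearranging v = f·λ for f: f = v/λ.
v = 20.5 mph = 9.164 m/s; λ = 0.00825 m.
f = 1111 Hz
1111 Hz × (1 kHz / 1000 Hz) = 1.111 kHz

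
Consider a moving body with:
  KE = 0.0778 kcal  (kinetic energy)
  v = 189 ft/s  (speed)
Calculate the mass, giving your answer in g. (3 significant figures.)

Rearranging KE = ½mv² for m: m = 2·KE/v².
KE = 0.0778 kcal = 325.5 J; v = 189 ft/s = 57.61 m/s.
m = 0.1962 kg
0.1962 kg × (1 g / 0.001000 kg) = 196.2 g

196 g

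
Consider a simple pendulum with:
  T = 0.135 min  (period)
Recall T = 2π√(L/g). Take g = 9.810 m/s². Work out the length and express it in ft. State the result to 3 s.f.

Rearranging: L = g·(T/2π)².
T = 0.135 min = 8.100 s; g = 9.810 m/s².
L = 16.30 m
16.30 m × (1 ft / 0.3048 m) = 53.49 ft

53.5 ft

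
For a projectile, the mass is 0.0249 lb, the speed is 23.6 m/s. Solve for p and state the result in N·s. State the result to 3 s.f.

p is given directly by: p = mv.
m = 0.0249 lb = 0.01129 kg; v = 23.6 m/s.
p = 0.2665 kg·m/s  (the unit combination reduces to kg·m/s = kg·m/s)
Since 1 N·s = 1 kg·m/s, 0.2665 N·s.

0.267 N·s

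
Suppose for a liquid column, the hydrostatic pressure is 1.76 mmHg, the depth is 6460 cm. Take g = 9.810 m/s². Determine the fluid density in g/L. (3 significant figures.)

0.370 g/L

Solving P = ρ·g·h for ρ: ρ = P/(g·h).
P = 1.76 mmHg = 234.6 Pa; h = 6460 cm = 64.60 m; g = 9.810 m/s².
ρ = 0.3703 kg/m³
Since 1 g/L = 1 kg/m³, 0.3703 g/L.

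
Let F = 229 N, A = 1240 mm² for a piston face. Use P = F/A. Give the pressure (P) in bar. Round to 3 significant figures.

P is given directly by: P = F/A.
F = 229 N; A = 1240 mm² = 0.001240 m².
P = 1.847×10^5 Pa
1.847×10^5 Pa × (1 bar / 1.000×10^5 Pa) = 1.847 bar

1.85 bar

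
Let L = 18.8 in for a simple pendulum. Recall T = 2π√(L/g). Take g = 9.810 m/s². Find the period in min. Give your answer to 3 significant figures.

T is given directly by: T = 2π√(L/g).
L = 18.8 in = 0.4775 m; g = 9.810 m/s².
T = 1.386 s
1.386 s × (1 min / 60.00 s) = 0.02310 min

0.0231 min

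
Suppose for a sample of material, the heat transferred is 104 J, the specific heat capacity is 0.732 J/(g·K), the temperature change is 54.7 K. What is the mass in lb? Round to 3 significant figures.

Rearranging: m = Q/(c·ΔT).
Q = 104 J; c = 0.732 J/(g·K) = 732.0 J/(kg·K); ΔT = 54.7 K.
m = 0.002597 kg
0.002597 kg × (1 lb / 0.4536 kg) = 0.005726 lb

0.00573 lb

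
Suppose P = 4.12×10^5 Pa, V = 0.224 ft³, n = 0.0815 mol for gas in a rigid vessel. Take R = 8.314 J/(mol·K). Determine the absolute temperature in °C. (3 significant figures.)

From the ideal-gas law: T = PV/(nR).
P = 4.12×10^5 Pa; V = 0.224 ft³ = 0.006343 m³; n = 0.0815 mol; R = 8.314 J/(mol·K).
T = 3857 K
3857 K − 273.15 = 3584 °C

3580 °C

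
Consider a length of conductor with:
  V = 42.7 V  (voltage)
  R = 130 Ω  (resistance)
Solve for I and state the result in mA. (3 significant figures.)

Rearranging V = I·R for I: I = V/R.
V = 42.7 V; R = 130 Ω.
I = 0.3285 A
0.3285 A × (1 mA / 0.001000 A) = 328.5 mA

328 mA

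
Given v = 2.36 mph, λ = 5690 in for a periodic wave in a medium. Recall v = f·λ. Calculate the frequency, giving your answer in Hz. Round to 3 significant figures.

Rearranging: f = v/λ.
v = 2.36 mph = 1.055 m/s; λ = 5690 in = 144.5 m.
f = 0.007300 Hz

0.00730 Hz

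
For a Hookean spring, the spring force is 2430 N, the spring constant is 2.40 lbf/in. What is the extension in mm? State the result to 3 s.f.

5780 mm

Rearranging: x = F/k.
F = 2430 N; k = 2.40 lbf/in = 420.3 N/m.
x = 5.782 m
5.782 m × (1 mm / 0.001000 m) = 5782 mm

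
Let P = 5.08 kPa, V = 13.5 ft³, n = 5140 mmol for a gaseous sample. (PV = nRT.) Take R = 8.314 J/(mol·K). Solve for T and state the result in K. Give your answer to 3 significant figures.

45.4 K

From the ideal-gas law: T = PV/(nR).
P = 5.08 kPa = 5080 Pa; V = 13.5 ft³ = 0.3823 m³; n = 5140 mmol = 5.140 mol; R = 8.314 J/(mol·K).
T = 45.44 K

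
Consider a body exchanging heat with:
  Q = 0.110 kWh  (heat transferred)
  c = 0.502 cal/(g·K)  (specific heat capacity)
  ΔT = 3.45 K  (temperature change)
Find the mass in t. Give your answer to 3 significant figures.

Solving Q = m·c·ΔT for m: m = Q/(c·ΔT).
Q = 0.110 kWh = 3.960×10^5 J; c = 0.502 cal/(g·K) = 2100 J/(kg·K); ΔT = 3.45 K.
m = 54.65 kg
54.65 kg × (1 t / 1000 kg) = 0.05465 t

0.0546 t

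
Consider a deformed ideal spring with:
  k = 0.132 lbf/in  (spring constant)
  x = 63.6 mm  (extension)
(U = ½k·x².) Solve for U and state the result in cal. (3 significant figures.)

0.0112 cal

U is given directly by: U = ½kx².
k = 0.132 lbf/in = 23.12 N/m; x = 63.6 mm = 0.06360 m.
U = 0.04675 J
0.04675 J × (1 cal / 4.184 J) = 0.01117 cal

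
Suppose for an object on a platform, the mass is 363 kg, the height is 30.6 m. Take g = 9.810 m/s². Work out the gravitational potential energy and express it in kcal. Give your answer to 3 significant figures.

Directly: PE = mgh.
m = 363 kg; h = 30.6 m; g = 9.810 m/s².
PE = 1.090×10^5 J  (the unit combination reduces to kg·m²/s² = J)
1.090×10^5 J × (1 kcal / 4184 J) = 26.04 kcal

26.0 kcal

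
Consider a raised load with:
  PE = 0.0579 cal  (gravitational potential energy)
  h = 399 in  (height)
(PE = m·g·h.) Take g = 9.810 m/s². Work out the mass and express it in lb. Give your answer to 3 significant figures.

0.00537 lb

Solving PE = m·g·h for m: m = PE/(g·h).
PE = 0.0579 cal = 0.2423 J; h = 399 in = 10.13 m; g = 9.810 m/s².
m = 0.002437 kg
0.002437 kg × (1 lb / 0.4536 kg) = 0.005372 lb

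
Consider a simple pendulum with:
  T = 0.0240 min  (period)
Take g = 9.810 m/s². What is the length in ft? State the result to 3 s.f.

1.69 ft

Solving T = 2π√(L/g) for L: L = g·(T/2π)².
T = 0.0240 min = 1.440 s; g = 9.810 m/s².
L = 0.5153 m
0.5153 m × (1 ft / 0.3048 m) = 1.691 ft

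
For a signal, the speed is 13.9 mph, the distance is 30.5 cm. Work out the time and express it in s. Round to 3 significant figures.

0.0491 s

Rearranging: t = d/v.
v = 13.9 mph = 6.214 m/s; d = 30.5 cm = 0.3050 m.
t = 0.04908 s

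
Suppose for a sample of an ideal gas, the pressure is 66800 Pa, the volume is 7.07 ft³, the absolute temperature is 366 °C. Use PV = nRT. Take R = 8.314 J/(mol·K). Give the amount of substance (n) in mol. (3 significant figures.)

Rearranging PV = nRT for n: n = PV/(RT).
P = 66800 Pa; V = 7.07 ft³ = 0.2002 m³; T = 366 °C = 639.1 K; R = 8.314 J/(mol·K).
n = 2.517 mol

2.52 mol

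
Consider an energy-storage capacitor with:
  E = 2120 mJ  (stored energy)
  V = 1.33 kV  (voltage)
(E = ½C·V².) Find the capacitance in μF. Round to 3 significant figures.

2.40 μF

Rearranging E = ½C·V² for C: C = 2E/V².
E = 2120 mJ = 2.120 J; V = 1.33 kV = 1330 V.
C = 2.397×10^-6 F
2.397×10^-6 F × (1 μF / 1.000×10^-6 F) = 2.397 μF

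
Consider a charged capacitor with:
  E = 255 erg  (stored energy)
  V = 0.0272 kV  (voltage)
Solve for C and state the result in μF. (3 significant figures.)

Solving E = ½C·V² for C: C = 2E/V².
E = 255 erg = 2.550×10^-5 J; V = 0.0272 kV = 27.20 V.
C = 6.893×10^-8 F
6.893×10^-8 F × (1 μF / 1.000×10^-6 F) = 0.06893 μF

0.0689 μF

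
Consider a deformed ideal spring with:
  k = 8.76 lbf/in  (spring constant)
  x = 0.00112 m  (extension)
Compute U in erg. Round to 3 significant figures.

9620 erg

Directly: U = ½kx².
k = 8.76 lbf/in = 1534 N/m; x = 0.00112 m.
U = 9.622×10^-4 J
9.622×10^-4 J × (1 erg / 1.000×10^-7 J) = 9622 erg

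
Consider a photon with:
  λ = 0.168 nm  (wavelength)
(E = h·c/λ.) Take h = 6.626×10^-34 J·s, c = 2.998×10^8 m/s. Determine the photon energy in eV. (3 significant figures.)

7380 eV

Directly: E = hc/λ.
λ = 0.168 nm = 1.680×10^-10 m; h = 6.626×10^-34 J·s; c = 2.998×10^8 m/s.
E = 1.182×10^-15 J
1.182×10^-15 J × (1 eV / 1.602×10^-19 J) = 7380 eV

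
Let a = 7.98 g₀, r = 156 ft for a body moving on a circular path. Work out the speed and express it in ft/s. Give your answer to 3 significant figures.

Solving a = v²/r for v: v = √(a·r).
a = 7.98 g₀ = 78.26 m/s²; r = 156 ft = 47.55 m.
v = 61.00 m/s
61.00 m/s × (1 ft/s / 0.3048 m/s) = 200.1 ft/s

200 ft/s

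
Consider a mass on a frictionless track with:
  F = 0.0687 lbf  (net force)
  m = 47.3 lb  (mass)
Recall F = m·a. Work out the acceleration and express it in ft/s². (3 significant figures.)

From Newton's second law: a = F/m.
F = 0.0687 lbf = 0.3056 N; m = 47.3 lb = 21.45 kg.
a = 0.01424 m/s²
0.01424 m/s² × (1 ft/s² / 0.3048 m/s²) = 0.04673 ft/s²

0.0467 ft/s²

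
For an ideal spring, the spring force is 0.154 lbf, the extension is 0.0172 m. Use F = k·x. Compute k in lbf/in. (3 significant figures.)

From Hooke's law: k = F/x.
F = 0.154 lbf = 0.6850 N; x = 0.0172 m.
k = 39.83 N/m
39.83 N/m × (1 lbf/in / 175.1 N/m) = 0.2274 lbf/in

0.227 lbf/in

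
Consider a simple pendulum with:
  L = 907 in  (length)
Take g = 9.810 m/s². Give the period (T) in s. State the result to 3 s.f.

Directly: T = 2π√(L/g).
L = 907 in = 23.04 m; g = 9.810 m/s².
T = 9.629 s

9.63 s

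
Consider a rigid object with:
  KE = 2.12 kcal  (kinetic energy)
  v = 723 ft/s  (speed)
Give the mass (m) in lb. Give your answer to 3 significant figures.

Rearranging: m = 2·KE/v².
KE = 2.12 kcal = 8870 J; v = 723 ft/s = 220.4 m/s.
m = 0.3653 kg
0.3653 kg × (1 lb / 0.4536 kg) = 0.8054 lb

0.805 lb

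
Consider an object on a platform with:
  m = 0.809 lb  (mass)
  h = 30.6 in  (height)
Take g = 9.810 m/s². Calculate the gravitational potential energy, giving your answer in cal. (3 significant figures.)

PE is given directly by: PE = mgh.
m = 0.809 lb = 0.3670 kg; h = 30.6 in = 0.7772 m; g = 9.810 m/s².
PE = 2.798 J
2.798 J × (1 cal / 4.184 J) = 0.6687 cal

0.669 cal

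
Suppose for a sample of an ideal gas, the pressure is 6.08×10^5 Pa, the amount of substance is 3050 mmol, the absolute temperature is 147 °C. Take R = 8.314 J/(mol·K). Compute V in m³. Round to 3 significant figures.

From the ideal-gas law: V = nRT/P.
P = 6.08×10^5 Pa; n = 3050 mmol = 3.050 mol; T = 147 °C = 420.1 K; R = 8.314 J/(mol·K).
V = 0.01752 m³

0.0175 m³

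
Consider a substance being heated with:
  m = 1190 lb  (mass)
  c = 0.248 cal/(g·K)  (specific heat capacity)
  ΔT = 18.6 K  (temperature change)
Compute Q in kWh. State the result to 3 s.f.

Q is given directly by: Q = mcΔT.
m = 1190 lb = 539.8 kg; c = 0.248 cal/(g·K) = 1038 J/(kg·K); ΔT = 18.6 K.
Q = 1.042×10^7 J  (the unit combination reduces to kg·m²/s² = J)
1.042×10^7 J × (1 kWh / 3.600×10^6 J) = 2.894 kWh

2.89 kWh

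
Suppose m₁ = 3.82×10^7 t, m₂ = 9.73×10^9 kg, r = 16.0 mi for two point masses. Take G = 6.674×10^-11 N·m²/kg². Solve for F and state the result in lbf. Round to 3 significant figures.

From Newton's law of gravitation: F = Gm₁m₂/r².
m₁ = 3.82×10^7 t = 3.820×10^10 kg; m₂ = 9.73×10^9 kg; r = 16.0 mi = 25750 m; G = 6.674×10^-11 N·m²/kg².
F = 37.41 N
37.41 N × (1 lbf / 4.448 N) = 8.411 lbf

8.41 lbf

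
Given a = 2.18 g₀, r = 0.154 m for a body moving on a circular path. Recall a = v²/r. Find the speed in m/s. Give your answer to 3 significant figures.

1.81 m/s

Solving a = v²/r for v: v = √(a·r).
a = 2.18 g₀ = 21.38 m/s²; r = 0.154 m.
v = 1.814 m/s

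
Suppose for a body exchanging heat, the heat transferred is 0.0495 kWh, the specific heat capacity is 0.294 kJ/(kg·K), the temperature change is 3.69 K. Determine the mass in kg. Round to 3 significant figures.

164 kg

Rearranging Q = m·c·ΔT for m: m = Q/(c·ΔT).
Q = 0.0495 kWh = 1.782×10^5 J; c = 0.294 kJ/(kg·K) = 294.0 J/(kg·K); ΔT = 3.69 K.
m = 164.3 kg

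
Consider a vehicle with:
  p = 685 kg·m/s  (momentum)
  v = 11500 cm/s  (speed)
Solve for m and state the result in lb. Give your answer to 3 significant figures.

13.1 lb

Solving p = m·v for m: m = p/v.
p = 685 kg·m/s; v = 11500 cm/s = 115.0 m/s.
m = 5.957 kg
5.957 kg × (1 lb / 0.4536 kg) = 13.13 lb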